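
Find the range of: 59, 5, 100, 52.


Max = 100, Min = 5
Range = 100 - 5 = 95

Range = 95


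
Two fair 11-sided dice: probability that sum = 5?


Total outcomes = 11×11 = 121
Favorable (sum = 5): 4
P = 4/121 = 0.0331

P = 0.0331


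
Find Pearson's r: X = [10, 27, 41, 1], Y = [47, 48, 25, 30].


Mean X = 19.7500, Mean Y = 37.5000
SD X = 15.417117, SD Y = 10.161201
Cov = -35.375000
r = -35.375000/(15.417117*10.161201) = -0.2258

r = -0.2258


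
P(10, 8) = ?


P(10,8) = 10!/2!
= 3628800/2
= 1814400

P(10,8) = 1814400


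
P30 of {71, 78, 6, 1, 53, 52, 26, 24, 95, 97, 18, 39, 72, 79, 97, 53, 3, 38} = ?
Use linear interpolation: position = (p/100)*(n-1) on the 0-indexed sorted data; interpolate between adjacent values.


Sorted: 1, 3, 6, 18, 24, 26, 38, 39, 52, 53, 53, 71, 72, 78, 79, 95, 97, 97
n = 18
Index = 30/100 * 17 = 5.1000
Lower = data[5] = 26, Upper = data[6] = 38
P30 = 26 + 0.1000*(12) = 27.2000

P30 = 27.2000


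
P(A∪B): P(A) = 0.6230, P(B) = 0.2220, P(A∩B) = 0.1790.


P(A∪B) = 0.6230 + 0.2220 - 0.1790
= 0.8450 - 0.1790
= 0.6660

P(A∪B) = 0.6660


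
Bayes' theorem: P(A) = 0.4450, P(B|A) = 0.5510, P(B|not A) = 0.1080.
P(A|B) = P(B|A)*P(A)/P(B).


P(B) = P(B|A)*P(A) + P(B|A')*P(A')
= 0.5510*0.4450 + 0.1080*0.5550
= 0.245195 + 0.059940 = 0.305135
P(A|B) = 0.245195/0.305135 = 0.8036

P(A|B) = 0.8036


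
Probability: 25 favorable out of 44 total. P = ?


P = 25/44 = 0.5682

P = 0.5682


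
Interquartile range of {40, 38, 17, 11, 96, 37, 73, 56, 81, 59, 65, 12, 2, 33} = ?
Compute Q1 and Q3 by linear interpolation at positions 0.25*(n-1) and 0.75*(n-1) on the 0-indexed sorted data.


Sorted: 2, 11, 12, 17, 33, 37, 38, 40, 56, 59, 65, 73, 81, 96
Q1 (25th %ile) = 21.0000
Q3 (75th %ile) = 63.5000
IQR = 63.5000 - 21.0000 = 42.5000

IQR = 42.5000


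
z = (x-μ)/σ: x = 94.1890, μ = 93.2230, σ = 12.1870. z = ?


z = (94.1890 - 93.2230)/12.1870
= 0.9660/12.1870
= 0.0793

z = 0.0793


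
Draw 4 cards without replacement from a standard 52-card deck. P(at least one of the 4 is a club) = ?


P(at least one) = 1 - P(none)
P(none) = (39/52) × (38/51) × (37/50) × (36/49) = 0.303818
P(at least one) = 1 - 0.303818 = 0.6962

P = 0.6962


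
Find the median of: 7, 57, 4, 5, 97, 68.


Sorted: 4, 5, 7, 57, 68, 97
n = 6 (even)
Middle values: 7 and 57
Median = (7+57)/2 = 32.0000

Median = 32.0000


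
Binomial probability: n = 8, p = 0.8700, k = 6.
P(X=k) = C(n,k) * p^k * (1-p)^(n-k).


C(8,6) = 28
p^6 = 0.433626
(1-p)^2 = 0.016900
P = 28 * 0.433626 * 0.016900 = 0.2052

P(X=6) = 0.2052


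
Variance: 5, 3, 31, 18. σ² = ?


Mean = 14.2500
Squared deviations: 85.5625, 126.5625, 280.5625, 14.0625
Sum = 506.7500
Variance = 506.7500/4 = 126.6875

Variance = 126.6875


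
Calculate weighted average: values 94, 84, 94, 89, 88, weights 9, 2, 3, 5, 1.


Numerator = 94*9 + 84*2 + 94*3 + 89*5 + 88*1 = 1829
Denominator = 9 + 2 + 3 + 5 + 1 = 20
WM = 1829/20 = 91.4500

WM = 91.4500


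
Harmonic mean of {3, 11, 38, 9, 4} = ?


Sum of reciprocals = 1/3 + 1/11 + 1/38 + 1/9 + 1/4 = 0.811669
HM = 5/0.811669 = 6.1601

HM = 6.1601


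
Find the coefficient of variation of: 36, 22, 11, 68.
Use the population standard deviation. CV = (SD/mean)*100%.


Mean = 34.2500
SD = 21.4053
CV = (21.4053/34.2500)*100 = 62.4973%

CV = 62.4973%


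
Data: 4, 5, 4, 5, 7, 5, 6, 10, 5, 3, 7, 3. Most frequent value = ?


Frequencies: 3:2, 4:2, 5:4, 6:1, 7:2, 10:1
Max frequency = 4
Mode = 5

Mode = 5


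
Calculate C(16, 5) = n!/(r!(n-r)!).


C(16,5) = 16!/(5! × 11!)
= 20922789888000/(120 × 39916800)
= 4368

C(16,5) = 4368


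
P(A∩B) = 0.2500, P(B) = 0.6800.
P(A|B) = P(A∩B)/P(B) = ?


P(A|B) = 0.2500/0.6800 = 0.3676

P(A|B) = 0.3676


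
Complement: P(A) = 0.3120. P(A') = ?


P(not A) = 1 - 0.3120 = 0.6880

P(not A) = 0.6880


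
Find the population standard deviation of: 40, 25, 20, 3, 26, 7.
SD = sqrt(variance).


Mean = 20.1667
Variance = 153.1389
SD = sqrt(153.1389) = 12.3749

SD = 12.3749


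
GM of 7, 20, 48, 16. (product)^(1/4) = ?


Product = 7 × 20 × 48 × 16 = 107520
GM = 107520^(1/4) = 18.1081

GM = 18.1081


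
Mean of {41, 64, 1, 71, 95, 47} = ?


Sum = 41 + 64 + 1 + 71 + 95 + 47 = 319
n = 6
Mean = 319/6 = 53.1667

Mean = 53.1667


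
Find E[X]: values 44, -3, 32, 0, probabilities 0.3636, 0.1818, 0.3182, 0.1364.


E[X] = 44*0.3636 - 3*0.1818 + 32*0.3182 + 0*0.1364
= 15.9984 - 0.5454 + 10.1824 + 0
= 25.6354

E[X] = 25.6354


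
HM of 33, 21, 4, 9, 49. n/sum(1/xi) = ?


Sum of reciprocals = 1/33 + 1/21 + 1/4 + 1/9 + 1/49 = 0.459441
HM = 5/0.459441 = 10.8828

HM = 10.8828


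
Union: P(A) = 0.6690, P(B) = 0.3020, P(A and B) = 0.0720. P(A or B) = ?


P(A∪B) = 0.6690 + 0.3020 - 0.0720
= 0.9710 - 0.0720
= 0.8990

P(A∪B) = 0.8990


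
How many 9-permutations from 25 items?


P(25,9) = 25!/16!
= 15511210043330985984000000/20922789888000
= 741354768000

P(25,9) = 741354768000


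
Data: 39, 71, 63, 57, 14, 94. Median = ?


Sorted: 14, 39, 57, 63, 71, 94
n = 6 (even)
Middle values: 57 and 63
Median = (57+63)/2 = 60.0000

Median = 60.0000


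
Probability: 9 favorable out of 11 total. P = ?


P = 9/11 = 0.8182

P = 0.8182


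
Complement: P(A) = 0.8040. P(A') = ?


P(not A) = 1 - 0.8040 = 0.1960

P(not A) = 0.1960


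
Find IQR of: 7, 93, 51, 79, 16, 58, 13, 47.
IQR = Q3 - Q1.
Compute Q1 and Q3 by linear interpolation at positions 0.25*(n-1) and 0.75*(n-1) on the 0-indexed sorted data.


Sorted: 7, 13, 16, 47, 51, 58, 79, 93
Q1 (25th %ile) = 15.2500
Q3 (75th %ile) = 63.2500
IQR = 63.2500 - 15.2500 = 48.0000

IQR = 48.0000


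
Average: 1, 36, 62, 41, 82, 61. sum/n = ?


Sum = 1 + 36 + 62 + 41 + 82 + 61 = 283
n = 6
Mean = 283/6 = 47.1667

Mean = 47.1667


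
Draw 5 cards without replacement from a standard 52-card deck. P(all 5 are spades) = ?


P(all spades) = (13/52) × (12/51) × (11/50) × (10/49) × (9/48)
= 0.0005

P = 0.0005


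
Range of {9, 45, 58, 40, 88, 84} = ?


Max = 88, Min = 9
Range = 88 - 9 = 79

Range = 79


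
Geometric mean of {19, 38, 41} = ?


Product = 19 × 38 × 41 = 29602
GM = 29602^(1/3) = 30.9343

GM = 30.9343


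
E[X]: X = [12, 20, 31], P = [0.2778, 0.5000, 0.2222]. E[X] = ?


E[X] = 12*0.2778 + 20*0.5000 + 31*0.2222
= 3.3336 + 10.0000 + 6.8882
= 20.2218

E[X] = 20.2218


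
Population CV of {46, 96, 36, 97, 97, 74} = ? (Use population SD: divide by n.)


Mean = 74.3333
SD = 25.0644
CV = (25.0644/74.3333)*100 = 33.7189%

CV = 33.7189%


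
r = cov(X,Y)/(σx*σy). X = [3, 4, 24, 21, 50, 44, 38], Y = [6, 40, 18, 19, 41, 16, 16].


Mean X = 26.2857, Mean Y = 22.2857
SD X = 17.260312, SD Y = 12.173910
Cov = 38.632653
r = 38.632653/(17.260312*12.173910) = 0.1839

r = 0.1839


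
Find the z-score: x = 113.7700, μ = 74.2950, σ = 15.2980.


z = (113.7700 - 74.2950)/15.2980
= 39.4750/15.2980
= 2.5804

z = 2.5804


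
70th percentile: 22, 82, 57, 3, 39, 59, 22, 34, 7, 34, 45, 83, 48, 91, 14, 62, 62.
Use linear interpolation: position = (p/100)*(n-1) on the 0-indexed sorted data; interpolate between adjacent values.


Sorted: 3, 7, 14, 22, 22, 34, 34, 39, 45, 48, 57, 59, 62, 62, 82, 83, 91
n = 17
Index = 70/100 * 16 = 11.2000
Lower = data[11] = 59, Upper = data[12] = 62
P70 = 59 + 0.2000*(3) = 59.6000

P70 = 59.6000


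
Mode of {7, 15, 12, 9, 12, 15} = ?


Frequencies: 7:1, 9:1, 12:2, 15:2
Max frequency = 2
Mode = 12, 15

Mode = 12, 15


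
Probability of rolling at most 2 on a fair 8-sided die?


Favorable outcomes (roll ≤ 2): 2
Total outcomes = 8
P = 2/8 = 0.2500

P = 0.2500


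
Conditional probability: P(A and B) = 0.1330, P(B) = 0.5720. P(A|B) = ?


P(A|B) = 0.1330/0.5720 = 0.2325

P(A|B) = 0.2325


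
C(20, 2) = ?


C(20,2) = 20!/(2! × 18!)
= 2432902008176640000/(2 × 6402373705728000)
= 190

C(20,2) = 190


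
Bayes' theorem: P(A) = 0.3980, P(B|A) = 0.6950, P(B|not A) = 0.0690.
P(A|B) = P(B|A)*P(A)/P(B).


P(B) = P(B|A)*P(A) + P(B|A')*P(A')
= 0.6950*0.3980 + 0.0690*0.6020
= 0.276610 + 0.041538 = 0.318148
P(A|B) = 0.276610/0.318148 = 0.8694

P(A|B) = 0.8694


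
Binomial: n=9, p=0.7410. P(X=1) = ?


C(9,1) = 9
p^1 = 0.741000
(1-p)^8 = 2.024875e-05
P = 9 * 0.741000 * 2.024875e-05 = 0.0001

P(X=1) = 0.0001


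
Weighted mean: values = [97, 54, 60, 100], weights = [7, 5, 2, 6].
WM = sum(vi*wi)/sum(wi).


Numerator = 97*7 + 54*5 + 60*2 + 100*6 = 1669
Denominator = 7 + 5 + 2 + 6 = 20
WM = 1669/20 = 83.4500

WM = 83.4500


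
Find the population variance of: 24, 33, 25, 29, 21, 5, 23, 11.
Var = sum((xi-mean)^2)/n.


Mean = 21.3750
Squared deviations: 6.8906, 135.1406, 13.1406, 58.1406, 0.1406, 268.1406, 2.6406, 107.6406
Sum = 591.8750
Variance = 591.8750/8 = 73.9844

Variance = 73.9844


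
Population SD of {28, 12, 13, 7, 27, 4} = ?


Mean = 15.1667
Variance = 85.1389
SD = sqrt(85.1389) = 9.2271

SD = 9.2271


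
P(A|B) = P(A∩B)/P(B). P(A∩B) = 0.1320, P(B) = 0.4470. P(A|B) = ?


P(A|B) = 0.1320/0.4470 = 0.2953

P(A|B) = 0.2953


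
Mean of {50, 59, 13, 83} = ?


Sum = 50 + 59 + 13 + 83 = 205
n = 4
Mean = 205/4 = 51.2500

Mean = 51.2500


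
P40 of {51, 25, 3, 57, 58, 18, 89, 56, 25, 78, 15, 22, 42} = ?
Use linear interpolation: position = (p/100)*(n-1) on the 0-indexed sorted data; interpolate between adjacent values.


Sorted: 3, 15, 18, 22, 25, 25, 42, 51, 56, 57, 58, 78, 89
n = 13
Index = 40/100 * 12 = 4.8000
Lower = data[4] = 25, Upper = data[5] = 25
P40 = 25 + 0.8000*(0) = 25.0000

P40 = 25.0000


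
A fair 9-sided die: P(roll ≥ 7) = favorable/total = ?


Favorable outcomes (roll ≥ 7): 3
Total outcomes = 9
P = 3/9 = 0.3333

P = 0.3333


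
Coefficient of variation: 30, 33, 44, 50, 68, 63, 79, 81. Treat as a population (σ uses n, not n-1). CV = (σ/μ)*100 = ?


Mean = 56.0000
SD = 18.4797
CV = (18.4797/56.0000)*100 = 32.9995%

CV = 32.9995%


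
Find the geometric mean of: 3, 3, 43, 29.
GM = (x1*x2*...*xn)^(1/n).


Product = 3 × 3 × 43 × 29 = 11223
GM = 11223^(1/4) = 10.2927

GM = 10.2927


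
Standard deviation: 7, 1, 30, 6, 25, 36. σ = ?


Mean = 17.5000
Variance = 178.2500
SD = sqrt(178.2500) = 13.3510

SD = 13.3510


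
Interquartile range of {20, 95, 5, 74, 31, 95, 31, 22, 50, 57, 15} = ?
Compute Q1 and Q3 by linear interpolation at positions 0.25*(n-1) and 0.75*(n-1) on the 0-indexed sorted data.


Sorted: 5, 15, 20, 22, 31, 31, 50, 57, 74, 95, 95
Q1 (25th %ile) = 21.0000
Q3 (75th %ile) = 65.5000
IQR = 65.5000 - 21.0000 = 44.5000

IQR = 44.5000


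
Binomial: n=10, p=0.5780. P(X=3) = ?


C(10,3) = 120
p^3 = 0.193101
(1-p)^7 = 0.002383
P = 120 * 0.193101 * 0.002383 = 0.0552

P(X=3) = 0.0552


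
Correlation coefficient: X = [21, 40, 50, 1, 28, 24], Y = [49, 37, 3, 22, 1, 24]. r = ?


Mean X = 27.3333, Mean Y = 22.6667
SD X = 15.380363, SD Y = 17.113997
Cov = -72.055556
r = -72.055556/(15.380363*17.113997) = -0.2737

r = -0.2737


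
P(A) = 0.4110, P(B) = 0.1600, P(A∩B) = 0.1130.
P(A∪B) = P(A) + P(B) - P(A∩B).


P(A∪B) = 0.4110 + 0.1600 - 0.1130
= 0.5710 - 0.1130
= 0.4580

P(A∪B) = 0.4580


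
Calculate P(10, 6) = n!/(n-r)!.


P(10,6) = 10!/4!
= 3628800/24
= 151200

P(10,6) = 151200


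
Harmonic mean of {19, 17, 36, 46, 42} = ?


Sum of reciprocals = 1/19 + 1/17 + 1/36 + 1/46 + 1/42 = 0.184782
HM = 5/0.184782 = 27.0590

HM = 27.0590


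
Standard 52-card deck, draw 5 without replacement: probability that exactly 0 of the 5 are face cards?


Hypergeometric: P(X=0) = C(12,0)·C(40,5) / C(52,5)
= 1 × 658008 / 2598960
= 658008/2598960 = 0.2532

P = 0.2532


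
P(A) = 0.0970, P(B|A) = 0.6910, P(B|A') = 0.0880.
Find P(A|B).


P(B) = P(B|A)*P(A) + P(B|A')*P(A')
= 0.6910*0.0970 + 0.0880*0.9030
= 0.067027 + 0.079464 = 0.146491
P(A|B) = 0.067027/0.146491 = 0.4576

P(A|B) = 0.4576


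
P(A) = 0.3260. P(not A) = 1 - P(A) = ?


P(not A) = 1 - 0.3260 = 0.6740

P(not A) = 0.6740


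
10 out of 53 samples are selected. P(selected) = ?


P = 10/53 = 0.1887

P = 0.1887


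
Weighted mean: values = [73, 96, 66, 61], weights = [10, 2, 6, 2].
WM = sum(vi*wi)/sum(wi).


Numerator = 73*10 + 96*2 + 66*6 + 61*2 = 1440
Denominator = 10 + 2 + 6 + 2 = 20
WM = 1440/20 = 72.0000

WM = 72.0000


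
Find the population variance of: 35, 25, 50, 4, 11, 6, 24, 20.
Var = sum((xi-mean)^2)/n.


Mean = 21.8750
Squared deviations: 172.2656, 9.7656, 791.0156, 319.5156, 118.2656, 252.0156, 4.5156, 3.5156
Sum = 1670.8750
Variance = 1670.8750/8 = 208.8594

Variance = 208.8594


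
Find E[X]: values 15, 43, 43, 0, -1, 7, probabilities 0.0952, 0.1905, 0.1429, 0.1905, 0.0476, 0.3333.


E[X] = 15*0.0952 + 43*0.1905 + 43*0.1429 + 0*0.1905 - 1*0.0476 + 7*0.3333
= 1.4280 + 8.1915 + 6.1447 + 0 - 0.0476 + 2.3331
= 18.0497

E[X] = 18.0497


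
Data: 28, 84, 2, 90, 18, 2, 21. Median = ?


Sorted: 2, 2, 18, 21, 28, 84, 90
n = 7 (odd)
Middle value = 21

Median = 21


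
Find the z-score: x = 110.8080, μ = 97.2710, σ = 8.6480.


z = (110.8080 - 97.2710)/8.6480
= 13.5370/8.6480
= 1.5653

z = 1.5653


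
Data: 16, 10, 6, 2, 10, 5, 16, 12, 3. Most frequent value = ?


Frequencies: 2:1, 3:1, 5:1, 6:1, 10:2, 12:1, 16:2
Max frequency = 2
Mode = 10, 16

Mode = 10, 16


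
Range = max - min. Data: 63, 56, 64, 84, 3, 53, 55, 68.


Max = 84, Min = 3
Range = 84 - 3 = 81

Range = 81


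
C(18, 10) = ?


C(18,10) = 18!/(10! × 8!)
= 6402373705728000/(3628800 × 40320)
= 43758

C(18,10) = 43758


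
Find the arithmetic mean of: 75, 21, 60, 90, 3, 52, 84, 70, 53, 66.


Sum = 75 + 21 + 60 + 90 + 3 + 52 + 84 + 70 + 53 + 66 = 574
n = 10
Mean = 574/10 = 57.4000

Mean = 57.4000


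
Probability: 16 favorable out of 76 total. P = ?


P = 16/76 = 0.2105

P = 0.2105


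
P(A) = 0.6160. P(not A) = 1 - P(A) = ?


P(not A) = 1 - 0.6160 = 0.3840

P(not A) = 0.3840


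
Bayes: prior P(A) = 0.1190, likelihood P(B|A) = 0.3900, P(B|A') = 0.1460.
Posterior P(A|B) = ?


P(B) = P(B|A)*P(A) + P(B|A')*P(A')
= 0.3900*0.1190 + 0.1460*0.8810
= 0.046410 + 0.128626 = 0.175036
P(A|B) = 0.046410/0.175036 = 0.2651

P(A|B) = 0.2651


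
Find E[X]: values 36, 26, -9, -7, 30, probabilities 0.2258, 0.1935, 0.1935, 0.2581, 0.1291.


E[X] = 36*0.2258 + 26*0.1935 - 9*0.1935 - 7*0.2581 + 30*0.1291
= 8.1288 + 5.0310 - 1.7415 - 1.8067 + 3.8730
= 13.4846

E[X] = 13.4846


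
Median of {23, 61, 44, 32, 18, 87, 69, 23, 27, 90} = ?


Sorted: 18, 23, 23, 27, 32, 44, 61, 69, 87, 90
n = 10 (even)
Middle values: 32 and 44
Median = (32+44)/2 = 38.0000

Median = 38.0000


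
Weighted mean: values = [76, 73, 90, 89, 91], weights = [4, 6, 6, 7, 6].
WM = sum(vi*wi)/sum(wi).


Numerator = 76*4 + 73*6 + 90*6 + 89*7 + 91*6 = 2451
Denominator = 4 + 6 + 6 + 7 + 6 = 29
WM = 2451/29 = 84.5172

WM = 84.5172


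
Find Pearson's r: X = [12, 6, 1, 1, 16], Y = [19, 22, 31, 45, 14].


Mean X = 7.2000, Mean Y = 26.2000
SD X = 5.979967, SD Y = 10.906879
Cov = -56.640000
r = -56.640000/(5.979967*10.906879) = -0.8684

r = -0.8684


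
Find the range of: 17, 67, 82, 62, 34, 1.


Max = 82, Min = 1
Range = 82 - 1 = 81

Range = 81


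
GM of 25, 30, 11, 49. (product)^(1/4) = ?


Product = 25 × 30 × 11 × 49 = 404250
GM = 404250^(1/4) = 25.2152

GM = 25.2152


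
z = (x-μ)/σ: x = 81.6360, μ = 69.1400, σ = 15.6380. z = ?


z = (81.6360 - 69.1400)/15.6380
= 12.4960/15.6380
= 0.7991

z = 0.7991


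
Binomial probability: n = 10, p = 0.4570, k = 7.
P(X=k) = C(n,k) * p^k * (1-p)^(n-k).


C(10,7) = 120
p^7 = 0.004163
(1-p)^3 = 0.160103
P = 120 * 0.004163 * 0.160103 = 0.0800

P(X=7) = 0.0800


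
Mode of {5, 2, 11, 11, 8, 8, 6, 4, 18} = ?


Frequencies: 2:1, 4:1, 5:1, 6:1, 8:2, 11:2, 18:1
Max frequency = 2
Mode = 8, 11

Mode = 8, 11


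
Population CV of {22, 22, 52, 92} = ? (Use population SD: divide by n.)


Mean = 47.0000
SD = 28.7228
CV = (28.7228/47.0000)*100 = 61.1124%

CV = 61.1124%


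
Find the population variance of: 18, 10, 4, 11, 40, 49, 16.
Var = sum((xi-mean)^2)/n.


Mean = 21.1429
Squared deviations: 9.8776, 124.1633, 293.8776, 102.8776, 355.5918, 776.0204, 26.4490
Sum = 1688.8571
Variance = 1688.8571/7 = 241.2653

Variance = 241.2653


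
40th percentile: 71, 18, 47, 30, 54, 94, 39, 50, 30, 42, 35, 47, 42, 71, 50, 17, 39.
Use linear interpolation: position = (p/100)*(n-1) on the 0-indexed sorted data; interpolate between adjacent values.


Sorted: 17, 18, 30, 30, 35, 39, 39, 42, 42, 47, 47, 50, 50, 54, 71, 71, 94
n = 17
Index = 40/100 * 16 = 6.4000
Lower = data[6] = 39, Upper = data[7] = 42
P40 = 39 + 0.4000*(3) = 40.2000

P40 = 40.2000


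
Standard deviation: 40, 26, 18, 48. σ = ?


Mean = 33.0000
Variance = 137.0000
SD = sqrt(137.0000) = 11.7047

SD = 11.7047


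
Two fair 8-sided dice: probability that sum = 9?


Total outcomes = 8×8 = 64
Favorable (sum = 9): 8
P = 8/64 = 0.1250

P = 0.1250


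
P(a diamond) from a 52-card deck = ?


13 diamonds in 52 cards
P = 13/52 = 0.2500

P = 0.2500


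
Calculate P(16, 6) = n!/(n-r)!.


P(16,6) = 16!/10!
= 20922789888000/3628800
= 5765760

P(16,6) = 5765760


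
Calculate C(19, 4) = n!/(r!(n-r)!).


C(19,4) = 19!/(4! × 15!)
= 121645100408832000/(24 × 1307674368000)
= 3876

C(19,4) = 3876


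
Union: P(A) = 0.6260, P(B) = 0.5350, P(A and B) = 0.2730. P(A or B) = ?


P(A∪B) = 0.6260 + 0.5350 - 0.2730
= 1.1610 - 0.2730
= 0.8880

P(A∪B) = 0.8880


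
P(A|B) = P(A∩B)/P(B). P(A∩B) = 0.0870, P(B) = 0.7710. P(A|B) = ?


P(A|B) = 0.0870/0.7710 = 0.1128

P(A|B) = 0.1128


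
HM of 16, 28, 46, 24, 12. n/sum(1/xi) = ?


Sum of reciprocals = 1/16 + 1/28 + 1/46 + 1/24 + 1/12 = 0.244953
HM = 5/0.244953 = 20.4120

HM = 20.4120


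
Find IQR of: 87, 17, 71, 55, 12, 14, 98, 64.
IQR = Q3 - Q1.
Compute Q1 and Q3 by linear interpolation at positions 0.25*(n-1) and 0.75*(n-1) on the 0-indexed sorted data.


Sorted: 12, 14, 17, 55, 64, 71, 87, 98
Q1 (25th %ile) = 16.2500
Q3 (75th %ile) = 75.0000
IQR = 75.0000 - 16.2500 = 58.7500

IQR = 58.7500


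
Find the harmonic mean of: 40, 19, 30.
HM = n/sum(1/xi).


Sum of reciprocals = 1/40 + 1/19 + 1/30 = 0.110965
HM = 3/0.110965 = 27.0356

HM = 27.0356


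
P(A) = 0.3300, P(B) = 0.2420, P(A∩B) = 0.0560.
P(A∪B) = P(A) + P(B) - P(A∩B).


P(A∪B) = 0.3300 + 0.2420 - 0.0560
= 0.5720 - 0.0560
= 0.5160

P(A∪B) = 0.5160


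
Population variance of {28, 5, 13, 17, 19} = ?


Mean = 16.4000
Squared deviations: 134.5600, 129.9600, 11.5600, 0.3600, 6.7600
Sum = 283.2000
Variance = 283.2000/5 = 56.6400

Variance = 56.6400


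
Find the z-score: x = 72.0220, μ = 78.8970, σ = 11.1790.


z = (72.0220 - 78.8970)/11.1790
= -6.8750/11.1790
= -0.6150

z = -0.6150


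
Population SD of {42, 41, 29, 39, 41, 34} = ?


Mean = 37.6667
Variance = 21.8889
SD = sqrt(21.8889) = 4.6786

SD = 4.6786


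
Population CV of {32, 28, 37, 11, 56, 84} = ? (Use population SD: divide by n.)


Mean = 41.3333
SD = 23.2355
CV = (23.2355/41.3333)*100 = 56.2149%

CV = 56.2149%


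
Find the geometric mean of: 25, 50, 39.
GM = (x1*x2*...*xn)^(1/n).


Product = 25 × 50 × 39 = 48750
GM = 48750^(1/3) = 36.5307

GM = 36.5307


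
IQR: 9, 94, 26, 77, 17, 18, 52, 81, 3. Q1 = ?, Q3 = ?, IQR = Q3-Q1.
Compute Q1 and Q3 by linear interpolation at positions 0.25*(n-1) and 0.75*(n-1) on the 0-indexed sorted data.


Sorted: 3, 9, 17, 18, 26, 52, 77, 81, 94
Q1 (25th %ile) = 17.0000
Q3 (75th %ile) = 77.0000
IQR = 77.0000 - 17.0000 = 60.0000

IQR = 60.0000


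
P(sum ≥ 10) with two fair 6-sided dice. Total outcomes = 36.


Total outcomes = 6×6 = 36
Favorable (sum ≥ 10): 6
P = 6/36 = 0.1667

P = 0.1667


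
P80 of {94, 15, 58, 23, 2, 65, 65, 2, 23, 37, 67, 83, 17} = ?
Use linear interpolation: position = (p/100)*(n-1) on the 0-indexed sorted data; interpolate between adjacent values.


Sorted: 2, 2, 15, 17, 23, 23, 37, 58, 65, 65, 67, 83, 94
n = 13
Index = 80/100 * 12 = 9.6000
Lower = data[9] = 65, Upper = data[10] = 67
P80 = 65 + 0.6000*(2) = 66.2000

P80 = 66.2000


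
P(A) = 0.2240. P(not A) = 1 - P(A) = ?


P(not A) = 1 - 0.2240 = 0.7760

P(not A) = 0.7760


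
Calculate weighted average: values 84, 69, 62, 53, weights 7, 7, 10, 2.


Numerator = 84*7 + 69*7 + 62*10 + 53*2 = 1797
Denominator = 7 + 7 + 10 + 2 = 26
WM = 1797/26 = 69.1154

WM = 69.1154


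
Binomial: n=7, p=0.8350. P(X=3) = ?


C(7,3) = 35
p^3 = 0.582183
(1-p)^4 = 0.000741
P = 35 * 0.582183 * 0.000741 = 0.0151

P(X=3) = 0.0151


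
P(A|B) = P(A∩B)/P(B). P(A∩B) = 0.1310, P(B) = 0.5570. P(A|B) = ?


P(A|B) = 0.1310/0.5570 = 0.2352

P(A|B) = 0.2352


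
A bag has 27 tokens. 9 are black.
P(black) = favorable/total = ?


P = 9/27 = 0.3333

P = 0.3333


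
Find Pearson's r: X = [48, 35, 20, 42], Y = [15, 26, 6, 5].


Mean X = 36.2500, Mean Y = 13.0000
SD X = 10.449282, SD Y = 8.455767
Cov = 18.750000
r = 18.750000/(10.449282*8.455767) = 0.2122

r = 0.2122


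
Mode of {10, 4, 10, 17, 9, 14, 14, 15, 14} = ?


Frequencies: 4:1, 9:1, 10:2, 14:3, 15:1, 17:1
Max frequency = 3
Mode = 14

Mode = 14


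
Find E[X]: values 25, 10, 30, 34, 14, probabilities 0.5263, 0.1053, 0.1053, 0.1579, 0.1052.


E[X] = 25*0.5263 + 10*0.1053 + 30*0.1053 + 34*0.1579 + 14*0.1052
= 13.1575 + 1.0530 + 3.1590 + 5.3686 + 1.4728
= 24.2109

E[X] = 24.2109


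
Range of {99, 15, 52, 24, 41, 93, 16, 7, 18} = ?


Max = 99, Min = 7
Range = 99 - 7 = 92

Range = 92


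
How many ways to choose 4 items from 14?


C(14,4) = 14!/(4! × 10!)
= 87178291200/(24 × 3628800)
= 1001

C(14,4) = 1001


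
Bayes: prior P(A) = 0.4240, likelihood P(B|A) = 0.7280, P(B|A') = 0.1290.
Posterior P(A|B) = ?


P(B) = P(B|A)*P(A) + P(B|A')*P(A')
= 0.7280*0.4240 + 0.1290*0.5760
= 0.308672 + 0.074304 = 0.382976
P(A|B) = 0.308672/0.382976 = 0.8060

P(A|B) = 0.8060


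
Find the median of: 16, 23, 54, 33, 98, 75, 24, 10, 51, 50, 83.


Sorted: 10, 16, 23, 24, 33, 50, 51, 54, 75, 83, 98
n = 11 (odd)
Middle value = 50

Median = 50


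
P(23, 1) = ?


P(23,1) = 23!/22!
= 25852016738884976640000/1124000727777607680000
= 23

P(23,1) = 23


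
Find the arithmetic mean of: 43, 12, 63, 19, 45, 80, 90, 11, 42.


Sum = 43 + 12 + 63 + 19 + 45 + 80 + 90 + 11 + 42 = 405
n = 9
Mean = 405/9 = 45.0000

Mean = 45.0000


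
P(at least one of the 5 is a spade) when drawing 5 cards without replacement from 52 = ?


P(at least one) = 1 - P(none)
P(none) = (39/52) × (38/51) × (37/50) × (36/49) × (35/48) = 0.221534
P(at least one) = 1 - 0.221534 = 0.7785

P = 0.7785


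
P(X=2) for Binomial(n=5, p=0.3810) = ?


C(5,2) = 10
p^2 = 0.145161
(1-p)^3 = 0.237177
P = 10 * 0.145161 * 0.237177 = 0.3443

P(X=2) = 0.3443


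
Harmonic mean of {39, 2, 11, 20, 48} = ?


Sum of reciprocals = 1/39 + 1/2 + 1/11 + 1/20 + 1/48 = 0.687383
HM = 5/0.687383 = 7.2740

HM = 7.2740


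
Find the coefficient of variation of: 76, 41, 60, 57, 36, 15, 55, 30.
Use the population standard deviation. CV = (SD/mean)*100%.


Mean = 46.2500
SD = 18.1642
CV = (18.1642/46.2500)*100 = 39.2739%

CV = 39.2739%


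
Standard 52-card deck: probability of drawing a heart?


13 hearts in 52 cards
P = 13/52 = 0.2500

P = 0.2500


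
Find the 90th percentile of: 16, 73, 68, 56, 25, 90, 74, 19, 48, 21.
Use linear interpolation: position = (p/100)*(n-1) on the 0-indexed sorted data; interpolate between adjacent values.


Sorted: 16, 19, 21, 25, 48, 56, 68, 73, 74, 90
n = 10
Index = 90/100 * 9 = 8.1000
Lower = data[8] = 74, Upper = data[9] = 90
P90 = 74 + 0.1000*(16) = 75.6000

P90 = 75.6000


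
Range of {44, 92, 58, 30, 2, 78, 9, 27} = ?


Max = 92, Min = 2
Range = 92 - 2 = 90

Range = 90


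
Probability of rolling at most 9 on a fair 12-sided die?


Favorable outcomes (roll ≤ 9): 9
Total outcomes = 12
P = 9/12 = 0.7500

P = 0.7500


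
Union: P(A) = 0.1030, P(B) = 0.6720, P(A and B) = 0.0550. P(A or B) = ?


P(A∪B) = 0.1030 + 0.6720 - 0.0550
= 0.7750 - 0.0550
= 0.7200

P(A∪B) = 0.7200


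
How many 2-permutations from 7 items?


P(7,2) = 7!/5!
= 5040/120
= 42

P(7,2) = 42


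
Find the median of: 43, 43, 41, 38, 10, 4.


Sorted: 4, 10, 38, 41, 43, 43
n = 6 (even)
Middle values: 38 and 41
Median = (38+41)/2 = 39.5000

Median = 39.5000


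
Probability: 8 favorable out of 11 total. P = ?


P = 8/11 = 0.7273

P = 0.7273


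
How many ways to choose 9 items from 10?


C(10,9) = 10!/(9! × 1!)
= 3628800/(362880 × 1)
= 10

C(10,9) = 10


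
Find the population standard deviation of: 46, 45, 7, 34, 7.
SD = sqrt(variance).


Mean = 27.8000
Variance = 306.1600
SD = sqrt(306.1600) = 17.4974

SD = 17.4974


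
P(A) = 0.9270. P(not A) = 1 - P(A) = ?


P(not A) = 1 - 0.9270 = 0.0730

P(not A) = 0.0730


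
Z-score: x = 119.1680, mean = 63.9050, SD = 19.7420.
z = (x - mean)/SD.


z = (119.1680 - 63.9050)/19.7420
= 55.2630/19.7420
= 2.7993

z = 2.7993


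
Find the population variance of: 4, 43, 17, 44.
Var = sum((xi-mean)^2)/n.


Mean = 27.0000
Squared deviations: 529.0000, 256.0000, 100.0000, 289.0000
Sum = 1174.0000
Variance = 1174.0000/4 = 293.5000

Variance = 293.5000


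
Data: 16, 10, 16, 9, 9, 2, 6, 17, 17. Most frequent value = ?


Frequencies: 2:1, 6:1, 9:2, 10:1, 16:2, 17:2
Max frequency = 2
Mode = 9, 16, 17

Mode = 9, 16, 17


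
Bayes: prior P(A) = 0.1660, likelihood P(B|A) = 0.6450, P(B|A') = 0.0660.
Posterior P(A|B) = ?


P(B) = P(B|A)*P(A) + P(B|A')*P(A')
= 0.6450*0.1660 + 0.0660*0.8340
= 0.107070 + 0.055044 = 0.162114
P(A|B) = 0.107070/0.162114 = 0.6605

P(A|B) = 0.6605


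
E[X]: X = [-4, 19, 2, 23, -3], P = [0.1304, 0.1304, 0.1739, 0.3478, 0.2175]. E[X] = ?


E[X] = -4*0.1304 + 19*0.1304 + 2*0.1739 + 23*0.3478 - 3*0.2175
= -0.5216 + 2.4776 + 0.3478 + 7.9994 - 0.6525
= 9.6507

E[X] = 9.6507


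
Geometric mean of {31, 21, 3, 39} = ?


Product = 31 × 21 × 3 × 39 = 76167
GM = 76167^(1/4) = 16.6128

GM = 16.6128


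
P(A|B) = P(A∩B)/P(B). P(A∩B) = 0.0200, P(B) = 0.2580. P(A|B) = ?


P(A|B) = 0.0200/0.2580 = 0.0775

P(A|B) = 0.0775


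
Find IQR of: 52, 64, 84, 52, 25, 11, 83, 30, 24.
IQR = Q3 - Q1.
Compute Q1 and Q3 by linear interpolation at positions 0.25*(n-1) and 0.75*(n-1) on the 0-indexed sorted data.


Sorted: 11, 24, 25, 30, 52, 52, 64, 83, 84
Q1 (25th %ile) = 25.0000
Q3 (75th %ile) = 64.0000
IQR = 64.0000 - 25.0000 = 39.0000

IQR = 39.0000


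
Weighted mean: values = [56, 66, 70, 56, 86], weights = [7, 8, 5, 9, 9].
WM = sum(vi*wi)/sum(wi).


Numerator = 56*7 + 66*8 + 70*5 + 56*9 + 86*9 = 2548
Denominator = 7 + 8 + 5 + 9 + 9 = 38
WM = 2548/38 = 67.0526

WM = 67.0526


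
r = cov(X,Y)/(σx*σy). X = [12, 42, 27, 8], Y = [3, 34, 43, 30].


Mean X = 22.2500, Mean Y = 27.5000
SD X = 13.423394, SD Y = 14.908052
Cov = 104.375000
r = 104.375000/(13.423394*14.908052) = 0.5216

r = 0.5216


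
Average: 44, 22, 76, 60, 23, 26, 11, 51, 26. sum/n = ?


Sum = 44 + 22 + 76 + 60 + 23 + 26 + 11 + 51 + 26 = 339
n = 9
Mean = 339/9 = 37.6667

Mean = 37.6667


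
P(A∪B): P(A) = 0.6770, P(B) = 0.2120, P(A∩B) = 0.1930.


P(A∪B) = 0.6770 + 0.2120 - 0.1930
= 0.8890 - 0.1930
= 0.6960

P(A∪B) = 0.6960


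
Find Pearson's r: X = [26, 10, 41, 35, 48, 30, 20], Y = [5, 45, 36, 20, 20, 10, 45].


Mean X = 30.0000, Mean Y = 25.8571
SD X = 11.868325, SD Y = 15.075321
Cov = -73.428571
r = -73.428571/(11.868325*15.075321) = -0.4104

r = -0.4104


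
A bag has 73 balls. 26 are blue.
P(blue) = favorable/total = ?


P = 26/73 = 0.3562

P = 0.3562


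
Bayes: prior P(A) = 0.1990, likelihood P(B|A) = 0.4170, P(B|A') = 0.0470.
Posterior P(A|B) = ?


P(B) = P(B|A)*P(A) + P(B|A')*P(A')
= 0.4170*0.1990 + 0.0470*0.8010
= 0.082983 + 0.037647 = 0.120630
P(A|B) = 0.082983/0.120630 = 0.6879

P(A|B) = 0.6879


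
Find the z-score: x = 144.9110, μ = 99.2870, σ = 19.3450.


z = (144.9110 - 99.2870)/19.3450
= 45.6240/19.3450
= 2.3584

z = 2.3584


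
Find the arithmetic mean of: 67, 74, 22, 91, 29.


Sum = 67 + 74 + 22 + 91 + 29 = 283
n = 5
Mean = 283/5 = 56.6000

Mean = 56.6000


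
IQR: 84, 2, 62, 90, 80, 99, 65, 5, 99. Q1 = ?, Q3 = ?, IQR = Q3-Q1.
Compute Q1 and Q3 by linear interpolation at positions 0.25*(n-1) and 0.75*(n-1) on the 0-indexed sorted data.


Sorted: 2, 5, 62, 65, 80, 84, 90, 99, 99
Q1 (25th %ile) = 62.0000
Q3 (75th %ile) = 90.0000
IQR = 90.0000 - 62.0000 = 28.0000

IQR = 28.0000


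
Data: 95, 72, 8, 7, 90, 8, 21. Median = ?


Sorted: 7, 8, 8, 21, 72, 90, 95
n = 7 (odd)
Middle value = 21

Median = 21


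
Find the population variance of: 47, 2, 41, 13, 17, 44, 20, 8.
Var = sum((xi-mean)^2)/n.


Mean = 24.0000
Squared deviations: 529.0000, 484.0000, 289.0000, 121.0000, 49.0000, 400.0000, 16.0000, 256.0000
Sum = 2144.0000
Variance = 2144.0000/8 = 268.0000

Variance = 268.0000


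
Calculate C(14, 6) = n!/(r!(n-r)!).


C(14,6) = 14!/(6! × 8!)
= 87178291200/(720 × 40320)
= 3003

C(14,6) = 3003


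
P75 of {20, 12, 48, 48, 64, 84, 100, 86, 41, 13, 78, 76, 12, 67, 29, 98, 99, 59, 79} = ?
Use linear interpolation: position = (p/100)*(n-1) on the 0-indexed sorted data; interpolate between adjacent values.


Sorted: 12, 12, 13, 20, 29, 41, 48, 48, 59, 64, 67, 76, 78, 79, 84, 86, 98, 99, 100
n = 19
Index = 75/100 * 18 = 13.5000
Lower = data[13] = 79, Upper = data[14] = 84
P75 = 79 + 0.5000*(5) = 81.5000

P75 = 81.5000


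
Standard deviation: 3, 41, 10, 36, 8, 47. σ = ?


Mean = 24.1667
Variance = 309.1389
SD = sqrt(309.1389) = 17.5823

SD = 17.5823


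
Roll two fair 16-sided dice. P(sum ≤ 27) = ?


Total outcomes = 16×16 = 256
Favorable (sum ≤ 27): 241
P = 241/256 = 0.9414

P = 0.9414


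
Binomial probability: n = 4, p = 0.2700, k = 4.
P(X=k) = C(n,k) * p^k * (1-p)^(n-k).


C(4,4) = 1
p^4 = 0.005314
(1-p)^0 = 1.000000
P = 1 * 0.005314 * 1.000000 = 0.0053

P(X=4) = 0.0053


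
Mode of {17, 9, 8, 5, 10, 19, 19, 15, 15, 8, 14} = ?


Frequencies: 5:1, 8:2, 9:1, 10:1, 14:1, 15:2, 17:1, 19:2
Max frequency = 2
Mode = 8, 15, 19

Mode = 8, 15, 19


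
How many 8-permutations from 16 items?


P(16,8) = 16!/8!
= 20922789888000/40320
= 518918400

P(16,8) = 518918400


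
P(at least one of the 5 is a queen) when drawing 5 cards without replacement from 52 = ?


P(at least one) = 1 - P(none)
P(none) = (48/52) × (47/51) × (46/50) × (45/49) × (44/48) = 0.658842
P(at least one) = 1 - 0.658842 = 0.3412

P = 0.3412


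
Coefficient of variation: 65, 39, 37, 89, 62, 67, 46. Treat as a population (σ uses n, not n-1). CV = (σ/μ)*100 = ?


Mean = 57.8571
SD = 17.1250
CV = (17.1250/57.8571)*100 = 29.5987%

CV = 29.5987%


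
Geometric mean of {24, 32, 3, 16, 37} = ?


Product = 24 × 32 × 3 × 16 × 37 = 1363968
GM = 1363968^(1/5) = 16.8640

GM = 16.8640


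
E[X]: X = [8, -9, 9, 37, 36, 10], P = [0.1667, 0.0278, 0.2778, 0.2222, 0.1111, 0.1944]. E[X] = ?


E[X] = 8*0.1667 - 9*0.0278 + 9*0.2778 + 37*0.2222 + 36*0.1111 + 10*0.1944
= 1.3336 - 0.2502 + 2.5002 + 8.2214 + 3.9996 + 1.9440
= 17.7486

E[X] = 17.7486


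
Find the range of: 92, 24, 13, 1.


Max = 92, Min = 1
Range = 92 - 1 = 91

Range = 91


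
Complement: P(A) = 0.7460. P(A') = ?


P(not A) = 1 - 0.7460 = 0.2540

P(not A) = 0.2540


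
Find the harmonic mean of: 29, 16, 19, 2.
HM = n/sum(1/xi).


Sum of reciprocals = 1/29 + 1/16 + 1/19 + 1/2 = 0.649614
HM = 4/0.649614 = 6.1575

HM = 6.1575


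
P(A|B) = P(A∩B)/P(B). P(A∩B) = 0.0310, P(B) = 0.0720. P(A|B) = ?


P(A|B) = 0.0310/0.0720 = 0.4306

P(A|B) = 0.4306


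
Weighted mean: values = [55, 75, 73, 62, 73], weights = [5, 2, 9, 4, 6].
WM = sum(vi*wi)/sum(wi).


Numerator = 55*5 + 75*2 + 73*9 + 62*4 + 73*6 = 1768
Denominator = 5 + 2 + 9 + 4 + 6 = 26
WM = 1768/26 = 68.0000

WM = 68.0000


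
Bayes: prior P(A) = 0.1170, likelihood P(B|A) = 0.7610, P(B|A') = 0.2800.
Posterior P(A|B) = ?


P(B) = P(B|A)*P(A) + P(B|A')*P(A')
= 0.7610*0.1170 + 0.2800*0.8830
= 0.089037 + 0.247240 = 0.336277
P(A|B) = 0.089037/0.336277 = 0.2648

P(A|B) = 0.2648


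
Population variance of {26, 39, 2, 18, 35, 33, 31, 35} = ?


Mean = 27.3750
Squared deviations: 1.8906, 135.1406, 643.8906, 87.8906, 58.1406, 31.6406, 13.1406, 58.1406
Sum = 1029.8750
Variance = 1029.8750/8 = 128.7344

Variance = 128.7344


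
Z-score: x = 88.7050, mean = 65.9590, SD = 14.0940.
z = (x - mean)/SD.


z = (88.7050 - 65.9590)/14.0940
= 22.7460/14.0940
= 1.6139

z = 1.6139


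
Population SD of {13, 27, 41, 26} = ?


Mean = 26.7500
Variance = 98.1875
SD = sqrt(98.1875) = 9.9090

SD = 9.9090


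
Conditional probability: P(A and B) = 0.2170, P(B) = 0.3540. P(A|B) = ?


P(A|B) = 0.2170/0.3540 = 0.6130

P(A|B) = 0.6130


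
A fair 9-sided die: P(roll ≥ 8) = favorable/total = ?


Favorable outcomes (roll ≥ 8): 2
Total outcomes = 9
P = 2/9 = 0.2222

P = 0.2222


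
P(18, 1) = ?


P(18,1) = 18!/17!
= 6402373705728000/355687428096000
= 18

P(18,1) = 18


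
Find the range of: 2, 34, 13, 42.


Max = 42, Min = 2
Range = 42 - 2 = 40

Range = 40


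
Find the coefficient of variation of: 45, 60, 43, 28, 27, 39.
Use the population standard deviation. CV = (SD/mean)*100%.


Mean = 40.3333
SD = 11.1604
CV = (11.1604/40.3333)*100 = 27.6705%

CV = 27.6705%


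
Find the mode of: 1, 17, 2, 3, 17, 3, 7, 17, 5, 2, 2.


Frequencies: 1:1, 2:3, 3:2, 5:1, 7:1, 17:3
Max frequency = 3
Mode = 2, 17

Mode = 2, 17


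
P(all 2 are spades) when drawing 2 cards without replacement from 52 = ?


P(all spades) = (13/52) × (12/51)
= 0.0588

P = 0.0588


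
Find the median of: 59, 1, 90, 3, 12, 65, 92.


Sorted: 1, 3, 12, 59, 65, 90, 92
n = 7 (odd)
Middle value = 59

Median = 59


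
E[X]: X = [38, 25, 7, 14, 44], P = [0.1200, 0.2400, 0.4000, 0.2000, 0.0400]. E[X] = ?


E[X] = 38*0.1200 + 25*0.2400 + 7*0.4000 + 14*0.2000 + 44*0.0400
= 4.5600 + 6.0000 + 2.8000 + 2.8000 + 1.7600
= 17.9200

E[X] = 17.9200


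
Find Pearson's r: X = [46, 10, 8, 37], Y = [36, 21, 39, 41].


Mean X = 25.2500, Mean Y = 34.2500
SD X = 16.573699, SD Y = 7.854139
Cov = 58.937500
r = 58.937500/(16.573699*7.854139) = 0.4528

r = 0.4528


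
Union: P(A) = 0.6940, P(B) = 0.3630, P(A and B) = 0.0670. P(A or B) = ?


P(A∪B) = 0.6940 + 0.3630 - 0.0670
= 1.0570 - 0.0670
= 0.9900

P(A∪B) = 0.9900


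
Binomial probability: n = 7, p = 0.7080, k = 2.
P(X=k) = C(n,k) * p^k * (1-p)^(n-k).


C(7,2) = 21
p^2 = 0.501264
(1-p)^5 = 0.002123
P = 21 * 0.501264 * 0.002123 = 0.0223

P(X=2) = 0.0223


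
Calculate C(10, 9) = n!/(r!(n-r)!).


C(10,9) = 10!/(9! × 1!)
= 3628800/(362880 × 1)
= 10

C(10,9) = 10


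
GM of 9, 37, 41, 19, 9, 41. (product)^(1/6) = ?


Product = 9 × 37 × 41 × 19 × 9 × 41 = 95721183
GM = 95721183^(1/6) = 21.3879

GM = 21.3879


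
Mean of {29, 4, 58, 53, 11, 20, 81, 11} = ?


Sum = 29 + 4 + 58 + 53 + 11 + 20 + 81 + 11 = 267
n = 8
Mean = 267/8 = 33.3750

Mean = 33.3750


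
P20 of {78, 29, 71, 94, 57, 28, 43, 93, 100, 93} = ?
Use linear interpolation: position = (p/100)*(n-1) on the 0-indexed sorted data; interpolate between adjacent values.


Sorted: 28, 29, 43, 57, 71, 78, 93, 93, 94, 100
n = 10
Index = 20/100 * 9 = 1.8000
Lower = data[1] = 29, Upper = data[2] = 43
P20 = 29 + 0.8000*(14) = 40.2000

P20 = 40.2000


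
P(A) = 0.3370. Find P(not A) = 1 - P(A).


P(not A) = 1 - 0.3370 = 0.6630

P(not A) = 0.6630


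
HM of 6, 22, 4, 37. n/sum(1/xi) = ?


Sum of reciprocals = 1/6 + 1/22 + 1/4 + 1/37 = 0.489148
HM = 4/0.489148 = 8.1775

HM = 8.1775


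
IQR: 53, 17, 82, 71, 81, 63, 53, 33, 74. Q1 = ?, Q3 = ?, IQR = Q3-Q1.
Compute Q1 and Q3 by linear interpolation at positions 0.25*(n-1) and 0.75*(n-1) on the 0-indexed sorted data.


Sorted: 17, 33, 53, 53, 63, 71, 74, 81, 82
Q1 (25th %ile) = 53.0000
Q3 (75th %ile) = 74.0000
IQR = 74.0000 - 53.0000 = 21.0000

IQR = 21.0000


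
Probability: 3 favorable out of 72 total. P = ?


P = 3/72 = 0.0417

P = 0.0417


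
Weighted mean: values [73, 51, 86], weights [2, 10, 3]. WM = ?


Numerator = 73*2 + 51*10 + 86*3 = 914
Denominator = 2 + 10 + 3 = 15
WM = 914/15 = 60.9333

WM = 60.9333


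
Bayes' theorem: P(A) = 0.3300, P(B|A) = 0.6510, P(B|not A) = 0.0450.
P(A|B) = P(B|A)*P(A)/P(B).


P(B) = P(B|A)*P(A) + P(B|A')*P(A')
= 0.6510*0.3300 + 0.0450*0.6700
= 0.214830 + 0.030150 = 0.244980
P(A|B) = 0.214830/0.244980 = 0.8769

P(A|B) = 0.8769


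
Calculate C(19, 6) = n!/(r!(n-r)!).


C(19,6) = 19!/(6! × 13!)
= 121645100408832000/(720 × 6227020800)
= 27132

C(19,6) = 27132


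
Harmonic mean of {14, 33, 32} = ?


Sum of reciprocals = 1/14 + 1/33 + 1/32 = 0.132982
HM = 3/0.132982 = 22.5595

HM = 22.5595


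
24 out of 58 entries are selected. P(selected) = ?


P = 24/58 = 0.4138

P = 0.4138


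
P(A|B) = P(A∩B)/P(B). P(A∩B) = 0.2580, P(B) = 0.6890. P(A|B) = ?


P(A|B) = 0.2580/0.6890 = 0.3745

P(A|B) = 0.3745


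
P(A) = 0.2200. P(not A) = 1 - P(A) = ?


P(not A) = 1 - 0.2200 = 0.7800

P(not A) = 0.7800


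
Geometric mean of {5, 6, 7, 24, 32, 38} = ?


Product = 5 × 6 × 7 × 24 × 32 × 38 = 6128640
GM = 6128640^(1/6) = 13.5278

GM = 13.5278


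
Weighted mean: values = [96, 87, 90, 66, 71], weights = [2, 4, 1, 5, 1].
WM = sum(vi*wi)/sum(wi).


Numerator = 96*2 + 87*4 + 90*1 + 66*5 + 71*1 = 1031
Denominator = 2 + 4 + 1 + 5 + 1 = 13
WM = 1031/13 = 79.3077

WM = 79.3077


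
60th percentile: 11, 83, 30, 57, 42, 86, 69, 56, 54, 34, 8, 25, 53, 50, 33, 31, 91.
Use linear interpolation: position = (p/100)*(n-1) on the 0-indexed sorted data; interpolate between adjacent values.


Sorted: 8, 11, 25, 30, 31, 33, 34, 42, 50, 53, 54, 56, 57, 69, 83, 86, 91
n = 17
Index = 60/100 * 16 = 9.6000
Lower = data[9] = 53, Upper = data[10] = 54
P60 = 53 + 0.6000*(1) = 53.6000

P60 = 53.6000


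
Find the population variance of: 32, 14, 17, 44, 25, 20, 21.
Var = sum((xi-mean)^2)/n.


Mean = 24.7143
Squared deviations: 53.0816, 114.7959, 59.5102, 371.9388, 0.0816, 22.2245, 13.7959
Sum = 635.4286
Variance = 635.4286/7 = 90.7755

Variance = 90.7755


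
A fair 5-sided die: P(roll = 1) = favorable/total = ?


Favorable outcomes (roll = 1): 1
Total outcomes = 5
P = 1/5 = 0.2000

P = 0.2000


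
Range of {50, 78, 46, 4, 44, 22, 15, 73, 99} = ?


Max = 99, Min = 4
Range = 99 - 4 = 95

Range = 95


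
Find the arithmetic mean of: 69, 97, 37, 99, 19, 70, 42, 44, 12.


Sum = 69 + 97 + 37 + 99 + 19 + 70 + 42 + 44 + 12 = 489
n = 9
Mean = 489/9 = 54.3333

Mean = 54.3333


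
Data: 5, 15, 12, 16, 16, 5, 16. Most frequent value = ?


Frequencies: 5:2, 12:1, 15:1, 16:3
Max frequency = 3
Mode = 16

Mode = 16


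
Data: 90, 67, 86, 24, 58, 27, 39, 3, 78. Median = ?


Sorted: 3, 24, 27, 39, 58, 67, 78, 86, 90
n = 9 (odd)
Middle value = 58

Median = 58


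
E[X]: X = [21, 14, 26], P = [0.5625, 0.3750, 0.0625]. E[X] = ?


E[X] = 21*0.5625 + 14*0.3750 + 26*0.0625
= 11.8125 + 5.2500 + 1.6250
= 18.6875

E[X] = 18.6875


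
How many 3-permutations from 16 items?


P(16,3) = 16!/13!
= 20922789888000/6227020800
= 3360

P(16,3) = 3360


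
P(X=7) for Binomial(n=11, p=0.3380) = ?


C(11,7) = 330
p^7 = 0.000504
(1-p)^4 = 0.192058
P = 330 * 0.000504 * 0.192058 = 0.0319

P(X=7) = 0.0319


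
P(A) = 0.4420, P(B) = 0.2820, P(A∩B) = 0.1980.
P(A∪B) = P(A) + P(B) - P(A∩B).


P(A∪B) = 0.4420 + 0.2820 - 0.1980
= 0.7240 - 0.1980
= 0.5260

P(A∪B) = 0.5260
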